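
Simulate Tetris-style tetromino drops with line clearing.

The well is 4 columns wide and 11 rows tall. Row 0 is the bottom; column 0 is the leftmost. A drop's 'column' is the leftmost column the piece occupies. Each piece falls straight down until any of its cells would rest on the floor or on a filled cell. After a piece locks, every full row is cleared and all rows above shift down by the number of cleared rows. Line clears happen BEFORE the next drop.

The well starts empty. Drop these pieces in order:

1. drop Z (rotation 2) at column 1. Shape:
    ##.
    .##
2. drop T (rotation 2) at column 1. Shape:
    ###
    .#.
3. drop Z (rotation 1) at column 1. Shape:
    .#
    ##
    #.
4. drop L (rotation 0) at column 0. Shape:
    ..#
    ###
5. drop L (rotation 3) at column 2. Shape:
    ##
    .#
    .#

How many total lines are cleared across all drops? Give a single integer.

Answer: 1

Derivation:
Drop 1: Z rot2 at col 1 lands with bottom-row=0; cleared 0 line(s) (total 0); column heights now [0 2 2 1], max=2
Drop 2: T rot2 at col 1 lands with bottom-row=2; cleared 0 line(s) (total 0); column heights now [0 4 4 4], max=4
Drop 3: Z rot1 at col 1 lands with bottom-row=4; cleared 0 line(s) (total 0); column heights now [0 6 7 4], max=7
Drop 4: L rot0 at col 0 lands with bottom-row=7; cleared 0 line(s) (total 0); column heights now [8 8 9 4], max=9
Drop 5: L rot3 at col 2 lands with bottom-row=7; cleared 1 line(s) (total 1); column heights now [0 6 9 9], max=9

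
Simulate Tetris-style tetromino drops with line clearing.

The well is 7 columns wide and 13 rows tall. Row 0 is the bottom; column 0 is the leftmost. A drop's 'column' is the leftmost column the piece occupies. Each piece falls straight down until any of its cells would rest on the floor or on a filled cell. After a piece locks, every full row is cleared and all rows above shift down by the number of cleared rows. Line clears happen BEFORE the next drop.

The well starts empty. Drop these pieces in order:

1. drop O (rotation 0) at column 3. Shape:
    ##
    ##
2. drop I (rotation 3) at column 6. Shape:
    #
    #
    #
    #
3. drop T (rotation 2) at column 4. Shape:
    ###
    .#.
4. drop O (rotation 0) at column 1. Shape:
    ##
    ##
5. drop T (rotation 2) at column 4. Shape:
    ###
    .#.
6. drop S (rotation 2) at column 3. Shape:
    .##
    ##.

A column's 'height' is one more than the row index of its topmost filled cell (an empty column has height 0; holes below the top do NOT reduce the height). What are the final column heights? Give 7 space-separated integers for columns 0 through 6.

Answer: 0 2 2 8 9 9 7

Derivation:
Drop 1: O rot0 at col 3 lands with bottom-row=0; cleared 0 line(s) (total 0); column heights now [0 0 0 2 2 0 0], max=2
Drop 2: I rot3 at col 6 lands with bottom-row=0; cleared 0 line(s) (total 0); column heights now [0 0 0 2 2 0 4], max=4
Drop 3: T rot2 at col 4 lands with bottom-row=3; cleared 0 line(s) (total 0); column heights now [0 0 0 2 5 5 5], max=5
Drop 4: O rot0 at col 1 lands with bottom-row=0; cleared 0 line(s) (total 0); column heights now [0 2 2 2 5 5 5], max=5
Drop 5: T rot2 at col 4 lands with bottom-row=5; cleared 0 line(s) (total 0); column heights now [0 2 2 2 7 7 7], max=7
Drop 6: S rot2 at col 3 lands with bottom-row=7; cleared 0 line(s) (total 0); column heights now [0 2 2 8 9 9 7], max=9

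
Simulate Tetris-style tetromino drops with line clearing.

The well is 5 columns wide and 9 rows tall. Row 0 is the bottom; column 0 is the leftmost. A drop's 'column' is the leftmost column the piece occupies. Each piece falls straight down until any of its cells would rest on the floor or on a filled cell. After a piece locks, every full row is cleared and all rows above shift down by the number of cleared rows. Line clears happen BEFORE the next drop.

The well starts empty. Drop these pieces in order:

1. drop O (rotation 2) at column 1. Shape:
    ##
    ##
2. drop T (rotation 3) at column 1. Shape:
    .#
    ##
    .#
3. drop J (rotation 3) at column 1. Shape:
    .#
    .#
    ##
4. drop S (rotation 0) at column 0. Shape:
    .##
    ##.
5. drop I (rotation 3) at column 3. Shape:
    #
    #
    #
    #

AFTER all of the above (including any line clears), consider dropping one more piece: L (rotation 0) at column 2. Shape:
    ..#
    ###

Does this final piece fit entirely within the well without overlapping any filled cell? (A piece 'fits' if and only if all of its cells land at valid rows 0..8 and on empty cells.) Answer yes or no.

Drop 1: O rot2 at col 1 lands with bottom-row=0; cleared 0 line(s) (total 0); column heights now [0 2 2 0 0], max=2
Drop 2: T rot3 at col 1 lands with bottom-row=2; cleared 0 line(s) (total 0); column heights now [0 4 5 0 0], max=5
Drop 3: J rot3 at col 1 lands with bottom-row=5; cleared 0 line(s) (total 0); column heights now [0 6 8 0 0], max=8
Drop 4: S rot0 at col 0 lands with bottom-row=7; cleared 0 line(s) (total 0); column heights now [8 9 9 0 0], max=9
Drop 5: I rot3 at col 3 lands with bottom-row=0; cleared 0 line(s) (total 0); column heights now [8 9 9 4 0], max=9
Test piece L rot0 at col 2 (width 3): heights before test = [8 9 9 4 0]; fits = False

Answer: no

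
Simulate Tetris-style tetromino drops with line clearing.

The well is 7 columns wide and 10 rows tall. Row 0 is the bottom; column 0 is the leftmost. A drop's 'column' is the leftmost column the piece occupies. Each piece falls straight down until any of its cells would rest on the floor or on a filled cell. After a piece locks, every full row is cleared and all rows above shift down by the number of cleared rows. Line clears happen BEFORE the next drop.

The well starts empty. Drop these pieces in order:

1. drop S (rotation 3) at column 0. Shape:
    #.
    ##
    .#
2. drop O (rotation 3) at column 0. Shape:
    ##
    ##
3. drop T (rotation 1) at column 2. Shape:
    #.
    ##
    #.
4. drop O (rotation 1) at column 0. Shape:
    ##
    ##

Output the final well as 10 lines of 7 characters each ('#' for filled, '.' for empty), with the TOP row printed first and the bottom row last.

Answer: .......
.......
.......
##.....
##.....
##.....
##.....
#.#....
####...
.##....

Derivation:
Drop 1: S rot3 at col 0 lands with bottom-row=0; cleared 0 line(s) (total 0); column heights now [3 2 0 0 0 0 0], max=3
Drop 2: O rot3 at col 0 lands with bottom-row=3; cleared 0 line(s) (total 0); column heights now [5 5 0 0 0 0 0], max=5
Drop 3: T rot1 at col 2 lands with bottom-row=0; cleared 0 line(s) (total 0); column heights now [5 5 3 2 0 0 0], max=5
Drop 4: O rot1 at col 0 lands with bottom-row=5; cleared 0 line(s) (total 0); column heights now [7 7 3 2 0 0 0], max=7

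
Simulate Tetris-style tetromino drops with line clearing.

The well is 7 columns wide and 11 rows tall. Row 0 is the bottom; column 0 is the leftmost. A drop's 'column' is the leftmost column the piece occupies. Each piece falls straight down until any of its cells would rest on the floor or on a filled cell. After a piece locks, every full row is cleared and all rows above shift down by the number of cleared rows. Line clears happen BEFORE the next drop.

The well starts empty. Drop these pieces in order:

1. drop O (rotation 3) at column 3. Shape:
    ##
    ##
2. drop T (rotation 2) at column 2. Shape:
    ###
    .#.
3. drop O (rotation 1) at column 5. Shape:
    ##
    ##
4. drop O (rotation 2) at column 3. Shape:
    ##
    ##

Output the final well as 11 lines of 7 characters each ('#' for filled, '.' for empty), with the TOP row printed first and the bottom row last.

Answer: .......
.......
.......
.......
.......
...##..
...##..
..###..
...#...
...####
...####

Derivation:
Drop 1: O rot3 at col 3 lands with bottom-row=0; cleared 0 line(s) (total 0); column heights now [0 0 0 2 2 0 0], max=2
Drop 2: T rot2 at col 2 lands with bottom-row=2; cleared 0 line(s) (total 0); column heights now [0 0 4 4 4 0 0], max=4
Drop 3: O rot1 at col 5 lands with bottom-row=0; cleared 0 line(s) (total 0); column heights now [0 0 4 4 4 2 2], max=4
Drop 4: O rot2 at col 3 lands with bottom-row=4; cleared 0 line(s) (total 0); column heights now [0 0 4 6 6 2 2], max=6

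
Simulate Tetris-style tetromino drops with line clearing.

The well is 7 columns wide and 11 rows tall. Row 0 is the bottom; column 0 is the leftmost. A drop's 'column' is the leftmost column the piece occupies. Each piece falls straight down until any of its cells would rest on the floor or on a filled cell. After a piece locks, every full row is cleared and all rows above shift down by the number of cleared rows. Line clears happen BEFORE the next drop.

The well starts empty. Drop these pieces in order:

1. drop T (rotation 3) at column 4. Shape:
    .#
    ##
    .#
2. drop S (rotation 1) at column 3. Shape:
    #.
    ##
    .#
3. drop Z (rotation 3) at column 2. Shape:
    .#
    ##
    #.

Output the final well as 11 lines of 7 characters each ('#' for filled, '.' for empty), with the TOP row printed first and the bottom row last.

Answer: .......
.......
.......
.......
...#...
..##...
..##...
...##..
....##.
....##.
.....#.

Derivation:
Drop 1: T rot3 at col 4 lands with bottom-row=0; cleared 0 line(s) (total 0); column heights now [0 0 0 0 2 3 0], max=3
Drop 2: S rot1 at col 3 lands with bottom-row=2; cleared 0 line(s) (total 0); column heights now [0 0 0 5 4 3 0], max=5
Drop 3: Z rot3 at col 2 lands with bottom-row=4; cleared 0 line(s) (total 0); column heights now [0 0 6 7 4 3 0], max=7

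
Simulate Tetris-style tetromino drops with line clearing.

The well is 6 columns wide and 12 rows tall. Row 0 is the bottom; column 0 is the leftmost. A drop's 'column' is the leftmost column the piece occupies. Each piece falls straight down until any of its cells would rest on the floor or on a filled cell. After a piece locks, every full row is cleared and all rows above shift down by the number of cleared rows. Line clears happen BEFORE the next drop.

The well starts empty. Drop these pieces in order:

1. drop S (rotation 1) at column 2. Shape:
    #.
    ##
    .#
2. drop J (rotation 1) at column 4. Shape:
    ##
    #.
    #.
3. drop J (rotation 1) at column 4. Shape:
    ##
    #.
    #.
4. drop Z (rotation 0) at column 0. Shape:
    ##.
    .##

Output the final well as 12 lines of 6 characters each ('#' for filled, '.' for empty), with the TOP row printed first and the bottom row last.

Drop 1: S rot1 at col 2 lands with bottom-row=0; cleared 0 line(s) (total 0); column heights now [0 0 3 2 0 0], max=3
Drop 2: J rot1 at col 4 lands with bottom-row=0; cleared 0 line(s) (total 0); column heights now [0 0 3 2 3 3], max=3
Drop 3: J rot1 at col 4 lands with bottom-row=3; cleared 0 line(s) (total 0); column heights now [0 0 3 2 6 6], max=6
Drop 4: Z rot0 at col 0 lands with bottom-row=3; cleared 0 line(s) (total 0); column heights now [5 5 4 2 6 6], max=6

Answer: ......
......
......
......
......
......
....##
##..#.
.##.#.
..#.##
..###.
...##.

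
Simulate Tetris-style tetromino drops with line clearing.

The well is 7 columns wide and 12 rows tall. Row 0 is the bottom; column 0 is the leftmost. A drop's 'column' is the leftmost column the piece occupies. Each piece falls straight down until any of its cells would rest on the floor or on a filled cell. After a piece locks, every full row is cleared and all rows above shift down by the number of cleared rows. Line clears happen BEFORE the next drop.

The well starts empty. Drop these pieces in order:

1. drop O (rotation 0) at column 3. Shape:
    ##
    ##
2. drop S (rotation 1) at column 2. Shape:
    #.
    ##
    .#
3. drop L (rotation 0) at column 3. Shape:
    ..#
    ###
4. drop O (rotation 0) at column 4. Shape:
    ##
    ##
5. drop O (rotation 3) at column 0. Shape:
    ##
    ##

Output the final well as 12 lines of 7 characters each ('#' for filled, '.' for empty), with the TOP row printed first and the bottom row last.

Answer: .......
.......
.......
.......
....##.
....##.
.....#.
..####.
..##...
...#...
##.##..
##.##..

Derivation:
Drop 1: O rot0 at col 3 lands with bottom-row=0; cleared 0 line(s) (total 0); column heights now [0 0 0 2 2 0 0], max=2
Drop 2: S rot1 at col 2 lands with bottom-row=2; cleared 0 line(s) (total 0); column heights now [0 0 5 4 2 0 0], max=5
Drop 3: L rot0 at col 3 lands with bottom-row=4; cleared 0 line(s) (total 0); column heights now [0 0 5 5 5 6 0], max=6
Drop 4: O rot0 at col 4 lands with bottom-row=6; cleared 0 line(s) (total 0); column heights now [0 0 5 5 8 8 0], max=8
Drop 5: O rot3 at col 0 lands with bottom-row=0; cleared 0 line(s) (total 0); column heights now [2 2 5 5 8 8 0], max=8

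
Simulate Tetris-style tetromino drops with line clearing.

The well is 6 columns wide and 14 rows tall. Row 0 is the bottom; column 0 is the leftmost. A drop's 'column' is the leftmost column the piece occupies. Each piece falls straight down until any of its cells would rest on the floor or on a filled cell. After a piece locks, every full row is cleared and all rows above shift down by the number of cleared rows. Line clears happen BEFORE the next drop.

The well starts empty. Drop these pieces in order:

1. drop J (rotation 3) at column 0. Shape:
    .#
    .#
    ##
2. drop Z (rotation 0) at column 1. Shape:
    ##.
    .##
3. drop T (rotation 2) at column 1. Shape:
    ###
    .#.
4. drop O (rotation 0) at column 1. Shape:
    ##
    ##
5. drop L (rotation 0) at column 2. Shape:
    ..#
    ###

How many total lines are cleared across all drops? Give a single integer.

Drop 1: J rot3 at col 0 lands with bottom-row=0; cleared 0 line(s) (total 0); column heights now [1 3 0 0 0 0], max=3
Drop 2: Z rot0 at col 1 lands with bottom-row=2; cleared 0 line(s) (total 0); column heights now [1 4 4 3 0 0], max=4
Drop 3: T rot2 at col 1 lands with bottom-row=4; cleared 0 line(s) (total 0); column heights now [1 6 6 6 0 0], max=6
Drop 4: O rot0 at col 1 lands with bottom-row=6; cleared 0 line(s) (total 0); column heights now [1 8 8 6 0 0], max=8
Drop 5: L rot0 at col 2 lands with bottom-row=8; cleared 0 line(s) (total 0); column heights now [1 8 9 9 10 0], max=10

Answer: 0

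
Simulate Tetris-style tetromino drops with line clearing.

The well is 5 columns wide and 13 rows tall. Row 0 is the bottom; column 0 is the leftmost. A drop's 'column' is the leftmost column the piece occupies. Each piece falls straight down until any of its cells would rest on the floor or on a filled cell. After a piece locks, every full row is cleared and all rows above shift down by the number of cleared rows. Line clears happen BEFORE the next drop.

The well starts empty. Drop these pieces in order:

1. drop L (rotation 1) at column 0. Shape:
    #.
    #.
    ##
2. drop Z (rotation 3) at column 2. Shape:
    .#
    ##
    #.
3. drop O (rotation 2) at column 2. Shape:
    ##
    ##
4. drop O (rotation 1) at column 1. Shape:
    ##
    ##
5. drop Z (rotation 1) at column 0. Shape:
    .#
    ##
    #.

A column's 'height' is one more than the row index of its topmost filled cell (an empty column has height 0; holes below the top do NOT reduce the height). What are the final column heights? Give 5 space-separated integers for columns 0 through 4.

Answer: 8 9 7 5 0

Derivation:
Drop 1: L rot1 at col 0 lands with bottom-row=0; cleared 0 line(s) (total 0); column heights now [3 1 0 0 0], max=3
Drop 2: Z rot3 at col 2 lands with bottom-row=0; cleared 0 line(s) (total 0); column heights now [3 1 2 3 0], max=3
Drop 3: O rot2 at col 2 lands with bottom-row=3; cleared 0 line(s) (total 0); column heights now [3 1 5 5 0], max=5
Drop 4: O rot1 at col 1 lands with bottom-row=5; cleared 0 line(s) (total 0); column heights now [3 7 7 5 0], max=7
Drop 5: Z rot1 at col 0 lands with bottom-row=6; cleared 0 line(s) (total 0); column heights now [8 9 7 5 0], max=9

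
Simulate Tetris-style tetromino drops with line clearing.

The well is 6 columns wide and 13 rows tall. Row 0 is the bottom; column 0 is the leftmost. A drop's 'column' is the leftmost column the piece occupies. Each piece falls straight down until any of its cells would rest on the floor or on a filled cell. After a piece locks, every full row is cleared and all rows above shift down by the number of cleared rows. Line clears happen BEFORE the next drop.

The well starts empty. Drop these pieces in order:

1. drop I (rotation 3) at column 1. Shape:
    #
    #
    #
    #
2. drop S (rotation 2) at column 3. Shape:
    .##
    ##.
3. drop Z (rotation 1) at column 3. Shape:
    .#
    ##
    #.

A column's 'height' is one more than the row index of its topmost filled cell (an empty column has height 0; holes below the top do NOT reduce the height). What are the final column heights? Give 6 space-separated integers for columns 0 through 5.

Drop 1: I rot3 at col 1 lands with bottom-row=0; cleared 0 line(s) (total 0); column heights now [0 4 0 0 0 0], max=4
Drop 2: S rot2 at col 3 lands with bottom-row=0; cleared 0 line(s) (total 0); column heights now [0 4 0 1 2 2], max=4
Drop 3: Z rot1 at col 3 lands with bottom-row=1; cleared 0 line(s) (total 0); column heights now [0 4 0 3 4 2], max=4

Answer: 0 4 0 3 4 2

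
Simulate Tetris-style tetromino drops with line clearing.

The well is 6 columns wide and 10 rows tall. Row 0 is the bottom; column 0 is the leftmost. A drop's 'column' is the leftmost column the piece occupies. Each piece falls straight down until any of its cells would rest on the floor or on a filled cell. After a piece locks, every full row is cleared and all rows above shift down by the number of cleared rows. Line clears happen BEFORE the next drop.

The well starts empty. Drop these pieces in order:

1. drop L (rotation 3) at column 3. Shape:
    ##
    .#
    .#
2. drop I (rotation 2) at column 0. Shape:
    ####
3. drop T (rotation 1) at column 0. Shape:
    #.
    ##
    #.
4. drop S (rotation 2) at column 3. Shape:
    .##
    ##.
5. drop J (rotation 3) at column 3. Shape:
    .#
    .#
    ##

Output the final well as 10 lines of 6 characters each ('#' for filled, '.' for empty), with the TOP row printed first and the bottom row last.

Answer: ......
....#.
....#.
#..##.
##..##
#..##.
####..
...##.
....#.
....#.

Derivation:
Drop 1: L rot3 at col 3 lands with bottom-row=0; cleared 0 line(s) (total 0); column heights now [0 0 0 3 3 0], max=3
Drop 2: I rot2 at col 0 lands with bottom-row=3; cleared 0 line(s) (total 0); column heights now [4 4 4 4 3 0], max=4
Drop 3: T rot1 at col 0 lands with bottom-row=4; cleared 0 line(s) (total 0); column heights now [7 6 4 4 3 0], max=7
Drop 4: S rot2 at col 3 lands with bottom-row=4; cleared 0 line(s) (total 0); column heights now [7 6 4 5 6 6], max=7
Drop 5: J rot3 at col 3 lands with bottom-row=6; cleared 0 line(s) (total 0); column heights now [7 6 4 7 9 6], max=9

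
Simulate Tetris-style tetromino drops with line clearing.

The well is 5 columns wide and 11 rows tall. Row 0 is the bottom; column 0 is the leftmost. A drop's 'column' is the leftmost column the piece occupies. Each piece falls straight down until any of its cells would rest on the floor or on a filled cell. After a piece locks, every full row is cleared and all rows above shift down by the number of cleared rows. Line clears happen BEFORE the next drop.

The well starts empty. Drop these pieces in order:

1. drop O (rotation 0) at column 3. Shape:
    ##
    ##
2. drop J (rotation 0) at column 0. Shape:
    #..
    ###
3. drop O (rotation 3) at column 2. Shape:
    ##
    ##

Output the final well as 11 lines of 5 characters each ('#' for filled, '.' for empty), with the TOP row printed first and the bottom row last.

Answer: .....
.....
.....
.....
.....
.....
.....
.....
..##.
..##.
#..##

Derivation:
Drop 1: O rot0 at col 3 lands with bottom-row=0; cleared 0 line(s) (total 0); column heights now [0 0 0 2 2], max=2
Drop 2: J rot0 at col 0 lands with bottom-row=0; cleared 1 line(s) (total 1); column heights now [1 0 0 1 1], max=1
Drop 3: O rot3 at col 2 lands with bottom-row=1; cleared 0 line(s) (total 1); column heights now [1 0 3 3 1], max=3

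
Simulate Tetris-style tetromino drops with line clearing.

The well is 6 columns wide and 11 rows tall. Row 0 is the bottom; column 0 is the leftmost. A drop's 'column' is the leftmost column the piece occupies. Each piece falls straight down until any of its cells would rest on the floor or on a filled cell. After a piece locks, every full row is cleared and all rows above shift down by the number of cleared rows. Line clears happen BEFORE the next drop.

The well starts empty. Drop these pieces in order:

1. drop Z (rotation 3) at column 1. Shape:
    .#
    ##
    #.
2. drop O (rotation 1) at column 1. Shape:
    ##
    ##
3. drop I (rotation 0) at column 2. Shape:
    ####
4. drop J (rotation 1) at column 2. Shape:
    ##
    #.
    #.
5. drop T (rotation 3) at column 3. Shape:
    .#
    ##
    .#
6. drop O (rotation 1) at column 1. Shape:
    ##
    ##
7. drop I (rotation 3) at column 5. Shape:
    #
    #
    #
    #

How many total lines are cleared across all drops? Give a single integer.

Answer: 0

Derivation:
Drop 1: Z rot3 at col 1 lands with bottom-row=0; cleared 0 line(s) (total 0); column heights now [0 2 3 0 0 0], max=3
Drop 2: O rot1 at col 1 lands with bottom-row=3; cleared 0 line(s) (total 0); column heights now [0 5 5 0 0 0], max=5
Drop 3: I rot0 at col 2 lands with bottom-row=5; cleared 0 line(s) (total 0); column heights now [0 5 6 6 6 6], max=6
Drop 4: J rot1 at col 2 lands with bottom-row=6; cleared 0 line(s) (total 0); column heights now [0 5 9 9 6 6], max=9
Drop 5: T rot3 at col 3 lands with bottom-row=8; cleared 0 line(s) (total 0); column heights now [0 5 9 10 11 6], max=11
Drop 6: O rot1 at col 1 lands with bottom-row=9; cleared 0 line(s) (total 0); column heights now [0 11 11 10 11 6], max=11
Drop 7: I rot3 at col 5 lands with bottom-row=6; cleared 0 line(s) (total 0); column heights now [0 11 11 10 11 10], max=11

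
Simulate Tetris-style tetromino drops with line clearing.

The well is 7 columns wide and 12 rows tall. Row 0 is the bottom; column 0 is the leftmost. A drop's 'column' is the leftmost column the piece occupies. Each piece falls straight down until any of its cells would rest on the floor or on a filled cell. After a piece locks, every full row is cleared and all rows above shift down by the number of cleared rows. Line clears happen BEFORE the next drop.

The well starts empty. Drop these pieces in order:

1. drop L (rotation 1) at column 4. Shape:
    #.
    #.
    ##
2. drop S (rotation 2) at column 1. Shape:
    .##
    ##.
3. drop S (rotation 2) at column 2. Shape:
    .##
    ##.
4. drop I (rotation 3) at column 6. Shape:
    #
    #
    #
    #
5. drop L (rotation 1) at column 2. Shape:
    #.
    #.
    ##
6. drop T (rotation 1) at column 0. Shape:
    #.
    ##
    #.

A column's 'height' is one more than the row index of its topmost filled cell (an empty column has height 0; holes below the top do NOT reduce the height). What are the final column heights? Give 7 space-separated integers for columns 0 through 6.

Drop 1: L rot1 at col 4 lands with bottom-row=0; cleared 0 line(s) (total 0); column heights now [0 0 0 0 3 1 0], max=3
Drop 2: S rot2 at col 1 lands with bottom-row=0; cleared 0 line(s) (total 0); column heights now [0 1 2 2 3 1 0], max=3
Drop 3: S rot2 at col 2 lands with bottom-row=2; cleared 0 line(s) (total 0); column heights now [0 1 3 4 4 1 0], max=4
Drop 4: I rot3 at col 6 lands with bottom-row=0; cleared 0 line(s) (total 0); column heights now [0 1 3 4 4 1 4], max=4
Drop 5: L rot1 at col 2 lands with bottom-row=4; cleared 0 line(s) (total 0); column heights now [0 1 7 5 4 1 4], max=7
Drop 6: T rot1 at col 0 lands with bottom-row=0; cleared 0 line(s) (total 0); column heights now [3 2 7 5 4 1 4], max=7

Answer: 3 2 7 5 4 1 4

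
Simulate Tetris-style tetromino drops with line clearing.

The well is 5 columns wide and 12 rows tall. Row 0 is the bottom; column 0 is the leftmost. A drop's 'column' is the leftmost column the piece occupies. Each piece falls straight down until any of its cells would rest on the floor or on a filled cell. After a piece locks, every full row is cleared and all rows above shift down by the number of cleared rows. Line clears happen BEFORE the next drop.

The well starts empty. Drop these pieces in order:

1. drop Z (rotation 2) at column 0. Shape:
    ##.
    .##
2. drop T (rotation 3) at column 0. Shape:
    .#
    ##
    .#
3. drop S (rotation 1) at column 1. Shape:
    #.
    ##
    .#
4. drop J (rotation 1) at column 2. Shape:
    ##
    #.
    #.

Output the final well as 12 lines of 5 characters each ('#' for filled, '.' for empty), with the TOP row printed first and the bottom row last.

Answer: .....
.....
.....
..##.
..#..
.##..
.##..
.##..
##...
.#...
##...
.##..

Derivation:
Drop 1: Z rot2 at col 0 lands with bottom-row=0; cleared 0 line(s) (total 0); column heights now [2 2 1 0 0], max=2
Drop 2: T rot3 at col 0 lands with bottom-row=2; cleared 0 line(s) (total 0); column heights now [4 5 1 0 0], max=5
Drop 3: S rot1 at col 1 lands with bottom-row=4; cleared 0 line(s) (total 0); column heights now [4 7 6 0 0], max=7
Drop 4: J rot1 at col 2 lands with bottom-row=6; cleared 0 line(s) (total 0); column heights now [4 7 9 9 0], max=9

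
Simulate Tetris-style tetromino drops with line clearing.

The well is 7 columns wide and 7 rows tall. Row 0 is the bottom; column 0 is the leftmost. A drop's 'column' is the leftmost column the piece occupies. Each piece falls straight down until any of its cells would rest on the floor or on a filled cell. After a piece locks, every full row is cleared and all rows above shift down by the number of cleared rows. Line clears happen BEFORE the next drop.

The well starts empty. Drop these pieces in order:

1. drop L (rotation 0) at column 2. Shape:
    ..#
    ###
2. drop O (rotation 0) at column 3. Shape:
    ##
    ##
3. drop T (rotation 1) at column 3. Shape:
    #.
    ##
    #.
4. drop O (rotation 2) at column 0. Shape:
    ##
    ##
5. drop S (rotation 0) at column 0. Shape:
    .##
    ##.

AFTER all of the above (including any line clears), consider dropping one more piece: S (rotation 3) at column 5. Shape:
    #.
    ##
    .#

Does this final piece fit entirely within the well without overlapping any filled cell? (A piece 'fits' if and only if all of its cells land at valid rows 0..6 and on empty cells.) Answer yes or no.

Drop 1: L rot0 at col 2 lands with bottom-row=0; cleared 0 line(s) (total 0); column heights now [0 0 1 1 2 0 0], max=2
Drop 2: O rot0 at col 3 lands with bottom-row=2; cleared 0 line(s) (total 0); column heights now [0 0 1 4 4 0 0], max=4
Drop 3: T rot1 at col 3 lands with bottom-row=4; cleared 0 line(s) (total 0); column heights now [0 0 1 7 6 0 0], max=7
Drop 4: O rot2 at col 0 lands with bottom-row=0; cleared 0 line(s) (total 0); column heights now [2 2 1 7 6 0 0], max=7
Drop 5: S rot0 at col 0 lands with bottom-row=2; cleared 0 line(s) (total 0); column heights now [3 4 4 7 6 0 0], max=7
Test piece S rot3 at col 5 (width 2): heights before test = [3 4 4 7 6 0 0]; fits = True

Answer: yes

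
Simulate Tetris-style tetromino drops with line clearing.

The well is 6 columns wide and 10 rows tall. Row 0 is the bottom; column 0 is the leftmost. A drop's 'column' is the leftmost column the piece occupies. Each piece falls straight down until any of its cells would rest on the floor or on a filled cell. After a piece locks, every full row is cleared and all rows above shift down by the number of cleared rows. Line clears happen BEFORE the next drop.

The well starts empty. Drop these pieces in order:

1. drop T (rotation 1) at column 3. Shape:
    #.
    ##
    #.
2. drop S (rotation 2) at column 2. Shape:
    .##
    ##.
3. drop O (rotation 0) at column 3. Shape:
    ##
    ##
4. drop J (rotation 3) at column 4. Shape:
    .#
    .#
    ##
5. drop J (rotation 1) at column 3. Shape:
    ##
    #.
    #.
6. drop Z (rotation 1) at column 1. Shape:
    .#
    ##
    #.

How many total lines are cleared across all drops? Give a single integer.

Drop 1: T rot1 at col 3 lands with bottom-row=0; cleared 0 line(s) (total 0); column heights now [0 0 0 3 2 0], max=3
Drop 2: S rot2 at col 2 lands with bottom-row=3; cleared 0 line(s) (total 0); column heights now [0 0 4 5 5 0], max=5
Drop 3: O rot0 at col 3 lands with bottom-row=5; cleared 0 line(s) (total 0); column heights now [0 0 4 7 7 0], max=7
Drop 4: J rot3 at col 4 lands with bottom-row=7; cleared 0 line(s) (total 0); column heights now [0 0 4 7 8 10], max=10
Drop 5: J rot1 at col 3 lands with bottom-row=7; cleared 0 line(s) (total 0); column heights now [0 0 4 10 10 10], max=10
Drop 6: Z rot1 at col 1 lands with bottom-row=3; cleared 0 line(s) (total 0); column heights now [0 5 6 10 10 10], max=10

Answer: 0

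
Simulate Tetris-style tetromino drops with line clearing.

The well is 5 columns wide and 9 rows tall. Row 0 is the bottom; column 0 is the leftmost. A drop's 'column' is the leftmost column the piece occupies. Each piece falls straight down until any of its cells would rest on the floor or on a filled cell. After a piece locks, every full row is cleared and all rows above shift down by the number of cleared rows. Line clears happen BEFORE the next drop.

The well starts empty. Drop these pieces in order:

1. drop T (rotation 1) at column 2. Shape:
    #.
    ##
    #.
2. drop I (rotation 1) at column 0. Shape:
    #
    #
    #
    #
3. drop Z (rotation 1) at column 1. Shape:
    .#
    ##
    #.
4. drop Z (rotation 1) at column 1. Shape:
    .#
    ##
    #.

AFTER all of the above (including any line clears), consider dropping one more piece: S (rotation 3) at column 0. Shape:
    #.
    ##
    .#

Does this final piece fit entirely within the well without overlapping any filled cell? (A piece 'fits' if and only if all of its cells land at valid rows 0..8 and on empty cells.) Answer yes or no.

Answer: yes

Derivation:
Drop 1: T rot1 at col 2 lands with bottom-row=0; cleared 0 line(s) (total 0); column heights now [0 0 3 2 0], max=3
Drop 2: I rot1 at col 0 lands with bottom-row=0; cleared 0 line(s) (total 0); column heights now [4 0 3 2 0], max=4
Drop 3: Z rot1 at col 1 lands with bottom-row=2; cleared 0 line(s) (total 0); column heights now [4 4 5 2 0], max=5
Drop 4: Z rot1 at col 1 lands with bottom-row=4; cleared 0 line(s) (total 0); column heights now [4 6 7 2 0], max=7
Test piece S rot3 at col 0 (width 2): heights before test = [4 6 7 2 0]; fits = True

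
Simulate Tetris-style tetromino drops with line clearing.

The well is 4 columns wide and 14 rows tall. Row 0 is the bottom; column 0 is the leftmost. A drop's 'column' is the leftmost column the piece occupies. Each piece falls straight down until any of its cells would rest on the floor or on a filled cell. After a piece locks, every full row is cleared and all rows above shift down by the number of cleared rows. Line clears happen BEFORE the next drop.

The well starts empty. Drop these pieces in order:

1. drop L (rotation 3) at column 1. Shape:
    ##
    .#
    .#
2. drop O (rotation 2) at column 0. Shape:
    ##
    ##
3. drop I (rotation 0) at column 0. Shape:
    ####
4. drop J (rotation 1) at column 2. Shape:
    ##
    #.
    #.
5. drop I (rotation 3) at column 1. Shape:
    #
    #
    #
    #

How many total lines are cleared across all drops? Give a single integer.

Answer: 1

Derivation:
Drop 1: L rot3 at col 1 lands with bottom-row=0; cleared 0 line(s) (total 0); column heights now [0 3 3 0], max=3
Drop 2: O rot2 at col 0 lands with bottom-row=3; cleared 0 line(s) (total 0); column heights now [5 5 3 0], max=5
Drop 3: I rot0 at col 0 lands with bottom-row=5; cleared 1 line(s) (total 1); column heights now [5 5 3 0], max=5
Drop 4: J rot1 at col 2 lands with bottom-row=3; cleared 0 line(s) (total 1); column heights now [5 5 6 6], max=6
Drop 5: I rot3 at col 1 lands with bottom-row=5; cleared 0 line(s) (total 1); column heights now [5 9 6 6], max=9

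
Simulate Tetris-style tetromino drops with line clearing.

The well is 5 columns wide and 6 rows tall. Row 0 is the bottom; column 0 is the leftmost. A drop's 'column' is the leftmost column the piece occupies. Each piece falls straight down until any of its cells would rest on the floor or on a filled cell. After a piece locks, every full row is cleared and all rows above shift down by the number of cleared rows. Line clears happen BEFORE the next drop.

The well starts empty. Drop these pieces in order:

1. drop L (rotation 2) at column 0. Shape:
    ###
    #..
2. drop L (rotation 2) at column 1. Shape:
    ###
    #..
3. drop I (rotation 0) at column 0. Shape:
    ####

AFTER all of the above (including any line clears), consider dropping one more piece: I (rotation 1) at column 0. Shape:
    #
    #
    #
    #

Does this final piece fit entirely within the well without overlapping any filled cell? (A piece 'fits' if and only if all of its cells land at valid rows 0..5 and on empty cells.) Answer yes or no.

Drop 1: L rot2 at col 0 lands with bottom-row=0; cleared 0 line(s) (total 0); column heights now [2 2 2 0 0], max=2
Drop 2: L rot2 at col 1 lands with bottom-row=2; cleared 0 line(s) (total 0); column heights now [2 4 4 4 0], max=4
Drop 3: I rot0 at col 0 lands with bottom-row=4; cleared 0 line(s) (total 0); column heights now [5 5 5 5 0], max=5
Test piece I rot1 at col 0 (width 1): heights before test = [5 5 5 5 0]; fits = False

Answer: no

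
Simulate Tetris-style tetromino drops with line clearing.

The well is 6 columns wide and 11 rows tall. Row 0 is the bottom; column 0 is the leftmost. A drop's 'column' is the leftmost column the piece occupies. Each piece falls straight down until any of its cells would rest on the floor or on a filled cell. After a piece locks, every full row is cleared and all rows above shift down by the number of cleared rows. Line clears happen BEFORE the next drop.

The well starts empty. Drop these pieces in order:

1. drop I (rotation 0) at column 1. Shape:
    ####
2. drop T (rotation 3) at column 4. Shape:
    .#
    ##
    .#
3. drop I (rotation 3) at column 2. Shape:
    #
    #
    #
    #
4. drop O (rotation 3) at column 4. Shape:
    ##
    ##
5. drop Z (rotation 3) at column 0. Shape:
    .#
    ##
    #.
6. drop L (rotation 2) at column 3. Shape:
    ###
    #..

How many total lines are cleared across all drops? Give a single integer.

Answer: 1

Derivation:
Drop 1: I rot0 at col 1 lands with bottom-row=0; cleared 0 line(s) (total 0); column heights now [0 1 1 1 1 0], max=1
Drop 2: T rot3 at col 4 lands with bottom-row=0; cleared 0 line(s) (total 0); column heights now [0 1 1 1 2 3], max=3
Drop 3: I rot3 at col 2 lands with bottom-row=1; cleared 0 line(s) (total 0); column heights now [0 1 5 1 2 3], max=5
Drop 4: O rot3 at col 4 lands with bottom-row=3; cleared 0 line(s) (total 0); column heights now [0 1 5 1 5 5], max=5
Drop 5: Z rot3 at col 0 lands with bottom-row=0; cleared 1 line(s) (total 1); column heights now [1 2 4 0 4 4], max=4
Drop 6: L rot2 at col 3 lands with bottom-row=3; cleared 0 line(s) (total 1); column heights now [1 2 4 5 5 5], max=5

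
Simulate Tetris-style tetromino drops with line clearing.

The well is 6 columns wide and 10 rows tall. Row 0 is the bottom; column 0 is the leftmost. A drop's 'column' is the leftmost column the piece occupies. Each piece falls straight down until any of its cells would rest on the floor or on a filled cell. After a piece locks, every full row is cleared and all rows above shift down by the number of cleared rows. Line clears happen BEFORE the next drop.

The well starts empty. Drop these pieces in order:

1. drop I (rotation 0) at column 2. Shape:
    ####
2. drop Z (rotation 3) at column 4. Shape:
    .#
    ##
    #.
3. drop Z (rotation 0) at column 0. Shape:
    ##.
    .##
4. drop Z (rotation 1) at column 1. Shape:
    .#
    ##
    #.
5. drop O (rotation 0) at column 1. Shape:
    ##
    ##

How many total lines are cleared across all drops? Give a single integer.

Drop 1: I rot0 at col 2 lands with bottom-row=0; cleared 0 line(s) (total 0); column heights now [0 0 1 1 1 1], max=1
Drop 2: Z rot3 at col 4 lands with bottom-row=1; cleared 0 line(s) (total 0); column heights now [0 0 1 1 3 4], max=4
Drop 3: Z rot0 at col 0 lands with bottom-row=1; cleared 0 line(s) (total 0); column heights now [3 3 2 1 3 4], max=4
Drop 4: Z rot1 at col 1 lands with bottom-row=3; cleared 0 line(s) (total 0); column heights now [3 5 6 1 3 4], max=6
Drop 5: O rot0 at col 1 lands with bottom-row=6; cleared 0 line(s) (total 0); column heights now [3 8 8 1 3 4], max=8

Answer: 0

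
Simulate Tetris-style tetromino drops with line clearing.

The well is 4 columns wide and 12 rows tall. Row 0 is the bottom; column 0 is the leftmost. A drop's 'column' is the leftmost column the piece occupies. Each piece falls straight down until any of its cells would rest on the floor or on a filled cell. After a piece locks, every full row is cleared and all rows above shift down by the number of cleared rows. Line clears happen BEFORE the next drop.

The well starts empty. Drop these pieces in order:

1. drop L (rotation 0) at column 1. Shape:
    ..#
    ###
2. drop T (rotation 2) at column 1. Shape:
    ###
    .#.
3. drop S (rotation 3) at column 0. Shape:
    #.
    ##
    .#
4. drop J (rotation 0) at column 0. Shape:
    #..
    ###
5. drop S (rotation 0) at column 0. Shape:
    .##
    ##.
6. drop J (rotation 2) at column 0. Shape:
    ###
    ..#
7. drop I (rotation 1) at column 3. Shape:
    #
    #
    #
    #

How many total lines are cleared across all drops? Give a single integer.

Drop 1: L rot0 at col 1 lands with bottom-row=0; cleared 0 line(s) (total 0); column heights now [0 1 1 2], max=2
Drop 2: T rot2 at col 1 lands with bottom-row=1; cleared 0 line(s) (total 0); column heights now [0 3 3 3], max=3
Drop 3: S rot3 at col 0 lands with bottom-row=3; cleared 0 line(s) (total 0); column heights now [6 5 3 3], max=6
Drop 4: J rot0 at col 0 lands with bottom-row=6; cleared 0 line(s) (total 0); column heights now [8 7 7 3], max=8
Drop 5: S rot0 at col 0 lands with bottom-row=8; cleared 0 line(s) (total 0); column heights now [9 10 10 3], max=10
Drop 6: J rot2 at col 0 lands with bottom-row=10; cleared 0 line(s) (total 0); column heights now [12 12 12 3], max=12
Drop 7: I rot1 at col 3 lands with bottom-row=3; cleared 1 line(s) (total 1); column heights now [11 11 11 6], max=11

Answer: 1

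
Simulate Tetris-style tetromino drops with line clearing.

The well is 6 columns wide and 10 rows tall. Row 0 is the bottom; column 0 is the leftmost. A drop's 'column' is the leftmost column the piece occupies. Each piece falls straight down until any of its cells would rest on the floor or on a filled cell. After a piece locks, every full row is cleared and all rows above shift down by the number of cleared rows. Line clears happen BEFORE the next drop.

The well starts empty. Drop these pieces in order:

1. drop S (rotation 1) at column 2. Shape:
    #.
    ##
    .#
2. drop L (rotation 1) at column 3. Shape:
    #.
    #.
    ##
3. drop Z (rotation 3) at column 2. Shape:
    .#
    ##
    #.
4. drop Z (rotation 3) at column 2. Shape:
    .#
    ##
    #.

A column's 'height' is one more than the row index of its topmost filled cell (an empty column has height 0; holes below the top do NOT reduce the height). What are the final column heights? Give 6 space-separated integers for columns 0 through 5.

Answer: 0 0 8 9 3 0

Derivation:
Drop 1: S rot1 at col 2 lands with bottom-row=0; cleared 0 line(s) (total 0); column heights now [0 0 3 2 0 0], max=3
Drop 2: L rot1 at col 3 lands with bottom-row=2; cleared 0 line(s) (total 0); column heights now [0 0 3 5 3 0], max=5
Drop 3: Z rot3 at col 2 lands with bottom-row=4; cleared 0 line(s) (total 0); column heights now [0 0 6 7 3 0], max=7
Drop 4: Z rot3 at col 2 lands with bottom-row=6; cleared 0 line(s) (total 0); column heights now [0 0 8 9 3 0], max=9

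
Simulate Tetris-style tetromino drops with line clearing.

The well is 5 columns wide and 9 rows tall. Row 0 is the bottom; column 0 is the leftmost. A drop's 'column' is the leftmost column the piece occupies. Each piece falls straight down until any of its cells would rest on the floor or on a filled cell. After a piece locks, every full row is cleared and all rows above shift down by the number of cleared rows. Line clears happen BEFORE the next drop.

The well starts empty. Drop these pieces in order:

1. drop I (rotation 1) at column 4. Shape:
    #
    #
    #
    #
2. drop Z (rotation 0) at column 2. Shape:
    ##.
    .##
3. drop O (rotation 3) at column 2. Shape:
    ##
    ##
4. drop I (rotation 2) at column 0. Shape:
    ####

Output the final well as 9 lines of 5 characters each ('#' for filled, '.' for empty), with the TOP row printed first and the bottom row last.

Answer: ####.
..##.
..##.
..##.
...##
....#
....#
....#
....#

Derivation:
Drop 1: I rot1 at col 4 lands with bottom-row=0; cleared 0 line(s) (total 0); column heights now [0 0 0 0 4], max=4
Drop 2: Z rot0 at col 2 lands with bottom-row=4; cleared 0 line(s) (total 0); column heights now [0 0 6 6 5], max=6
Drop 3: O rot3 at col 2 lands with bottom-row=6; cleared 0 line(s) (total 0); column heights now [0 0 8 8 5], max=8
Drop 4: I rot2 at col 0 lands with bottom-row=8; cleared 0 line(s) (total 0); column heights now [9 9 9 9 5], max=9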